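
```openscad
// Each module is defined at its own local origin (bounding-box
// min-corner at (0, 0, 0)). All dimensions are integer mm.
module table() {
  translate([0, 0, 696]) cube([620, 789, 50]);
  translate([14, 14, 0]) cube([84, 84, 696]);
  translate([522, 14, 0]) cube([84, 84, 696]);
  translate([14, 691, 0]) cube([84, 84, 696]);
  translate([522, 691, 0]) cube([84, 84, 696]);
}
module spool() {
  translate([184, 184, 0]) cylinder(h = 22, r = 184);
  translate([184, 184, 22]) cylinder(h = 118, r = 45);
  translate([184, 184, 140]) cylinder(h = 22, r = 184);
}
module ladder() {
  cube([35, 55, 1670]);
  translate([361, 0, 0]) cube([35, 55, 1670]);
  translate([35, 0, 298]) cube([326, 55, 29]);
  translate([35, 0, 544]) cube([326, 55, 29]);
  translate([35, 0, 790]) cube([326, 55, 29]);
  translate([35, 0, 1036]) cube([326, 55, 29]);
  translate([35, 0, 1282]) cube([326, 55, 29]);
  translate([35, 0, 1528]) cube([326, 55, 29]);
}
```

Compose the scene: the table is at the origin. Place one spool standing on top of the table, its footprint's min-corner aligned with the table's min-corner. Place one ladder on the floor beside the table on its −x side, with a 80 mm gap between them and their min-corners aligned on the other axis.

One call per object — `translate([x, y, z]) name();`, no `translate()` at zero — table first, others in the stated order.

table();
translate([0, 0, 746]) spool();
translate([-476, 0, 0]) ladder();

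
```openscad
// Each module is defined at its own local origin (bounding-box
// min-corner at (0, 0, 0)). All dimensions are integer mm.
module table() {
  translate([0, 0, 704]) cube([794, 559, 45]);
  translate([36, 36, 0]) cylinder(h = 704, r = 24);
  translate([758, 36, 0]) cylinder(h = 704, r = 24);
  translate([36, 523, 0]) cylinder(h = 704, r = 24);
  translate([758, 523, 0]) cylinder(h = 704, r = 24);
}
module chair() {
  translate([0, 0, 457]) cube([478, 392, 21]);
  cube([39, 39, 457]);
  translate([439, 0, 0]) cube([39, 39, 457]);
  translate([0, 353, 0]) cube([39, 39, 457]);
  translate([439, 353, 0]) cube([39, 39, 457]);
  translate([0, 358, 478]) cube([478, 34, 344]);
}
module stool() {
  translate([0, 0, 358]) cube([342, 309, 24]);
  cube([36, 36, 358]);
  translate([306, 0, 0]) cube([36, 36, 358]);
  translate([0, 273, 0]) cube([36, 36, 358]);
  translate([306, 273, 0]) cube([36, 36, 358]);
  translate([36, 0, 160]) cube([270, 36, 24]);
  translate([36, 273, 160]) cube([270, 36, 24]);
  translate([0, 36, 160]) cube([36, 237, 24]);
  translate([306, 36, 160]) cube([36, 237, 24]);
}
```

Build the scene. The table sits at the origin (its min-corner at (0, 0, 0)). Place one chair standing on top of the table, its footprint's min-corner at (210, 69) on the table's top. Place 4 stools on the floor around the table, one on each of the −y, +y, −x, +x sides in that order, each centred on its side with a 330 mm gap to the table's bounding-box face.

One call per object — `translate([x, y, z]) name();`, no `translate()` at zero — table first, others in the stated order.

table();
translate([210, 69, 749]) chair();
translate([226, -639, 0]) stool();
translate([226, 889, 0]) stool();
translate([-672, 125, 0]) stool();
translate([1124, 125, 0]) stool();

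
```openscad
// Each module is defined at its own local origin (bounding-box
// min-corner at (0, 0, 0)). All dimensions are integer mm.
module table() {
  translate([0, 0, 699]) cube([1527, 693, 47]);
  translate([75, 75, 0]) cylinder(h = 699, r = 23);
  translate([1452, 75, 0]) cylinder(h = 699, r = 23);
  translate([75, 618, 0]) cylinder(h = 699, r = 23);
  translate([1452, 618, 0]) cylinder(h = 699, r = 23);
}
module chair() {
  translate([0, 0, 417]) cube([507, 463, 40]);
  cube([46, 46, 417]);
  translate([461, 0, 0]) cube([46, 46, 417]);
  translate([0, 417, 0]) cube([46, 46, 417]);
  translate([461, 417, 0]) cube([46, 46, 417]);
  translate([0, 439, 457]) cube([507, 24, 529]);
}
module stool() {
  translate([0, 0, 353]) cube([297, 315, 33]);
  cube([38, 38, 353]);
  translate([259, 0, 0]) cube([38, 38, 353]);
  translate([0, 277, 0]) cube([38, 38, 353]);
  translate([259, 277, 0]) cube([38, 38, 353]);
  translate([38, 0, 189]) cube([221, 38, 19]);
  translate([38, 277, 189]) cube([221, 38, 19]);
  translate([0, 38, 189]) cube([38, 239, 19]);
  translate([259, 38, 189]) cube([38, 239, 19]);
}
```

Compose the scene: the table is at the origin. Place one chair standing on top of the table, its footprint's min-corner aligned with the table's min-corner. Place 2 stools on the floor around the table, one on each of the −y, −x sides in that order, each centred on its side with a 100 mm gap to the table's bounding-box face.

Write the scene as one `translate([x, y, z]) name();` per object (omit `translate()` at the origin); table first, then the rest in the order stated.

table();
translate([0, 0, 746]) chair();
translate([615, -415, 0]) stool();
translate([-397, 189, 0]) stool();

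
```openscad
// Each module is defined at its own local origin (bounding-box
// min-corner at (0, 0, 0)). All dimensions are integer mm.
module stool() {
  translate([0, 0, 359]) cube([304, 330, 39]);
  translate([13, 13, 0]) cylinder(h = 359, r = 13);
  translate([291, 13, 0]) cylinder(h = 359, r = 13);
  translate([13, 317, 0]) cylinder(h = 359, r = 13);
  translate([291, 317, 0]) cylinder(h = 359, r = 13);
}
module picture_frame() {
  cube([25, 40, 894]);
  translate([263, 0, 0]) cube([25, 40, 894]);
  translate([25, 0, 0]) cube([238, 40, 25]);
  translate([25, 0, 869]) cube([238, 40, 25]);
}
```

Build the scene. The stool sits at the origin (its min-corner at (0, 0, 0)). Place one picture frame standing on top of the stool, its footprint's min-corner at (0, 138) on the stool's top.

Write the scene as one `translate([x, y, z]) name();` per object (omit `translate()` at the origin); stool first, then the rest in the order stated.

stool();
translate([0, 138, 398]) picture_frame();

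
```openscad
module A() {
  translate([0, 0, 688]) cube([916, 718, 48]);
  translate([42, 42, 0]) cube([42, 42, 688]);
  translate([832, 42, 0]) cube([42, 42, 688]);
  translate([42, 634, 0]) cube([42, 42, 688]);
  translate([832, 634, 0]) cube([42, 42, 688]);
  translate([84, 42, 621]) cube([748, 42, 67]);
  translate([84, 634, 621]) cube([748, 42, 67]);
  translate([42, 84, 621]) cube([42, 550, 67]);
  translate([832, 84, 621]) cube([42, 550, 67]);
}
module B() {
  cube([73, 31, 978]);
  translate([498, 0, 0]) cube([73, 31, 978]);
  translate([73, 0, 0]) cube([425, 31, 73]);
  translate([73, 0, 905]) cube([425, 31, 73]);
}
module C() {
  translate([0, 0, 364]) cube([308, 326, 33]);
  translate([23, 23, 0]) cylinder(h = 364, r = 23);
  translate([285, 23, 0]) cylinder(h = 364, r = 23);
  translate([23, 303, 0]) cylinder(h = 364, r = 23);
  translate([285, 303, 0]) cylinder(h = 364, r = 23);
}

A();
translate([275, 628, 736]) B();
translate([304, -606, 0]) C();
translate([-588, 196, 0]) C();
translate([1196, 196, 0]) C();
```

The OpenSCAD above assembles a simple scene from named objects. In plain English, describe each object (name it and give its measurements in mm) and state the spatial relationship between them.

A is a rectangular dining table. The top is 916×718×48 mm with its upper surface at z = 736 mm. It stands on four 42×42 mm square legs, each inset 42 mm from the nearest pair of top edges, running from the floor to the underside of the top. Four apron rails, 42 mm thick and 67 mm tall, run between adjacent legs with their top edges flush with the underside of the top and their outer faces flush with the legs' outer faces.

B is a picture frame with a 425×832 mm rectangular opening (x by z) and a uniform 73 mm border on every side. Frame depth is 31 mm along y. It is built from two vertical stiles running the full outside height and two horizontal rails spanning the gap between the stiles.

C is a four-legged stool. The seat is a 308×326×33 mm slab whose top surface is at z = 397 mm; four round legs, each 46 mm in diameter, run from the floor (z = 0) to the underside of the seat, each leg's axis is inset half a diameter from the nearest pair of seat edges (so the leg's bounding box is flush with the corner).

The picture frame is on top of the table. Three stools sit around the table at the −y, −x, +x sides.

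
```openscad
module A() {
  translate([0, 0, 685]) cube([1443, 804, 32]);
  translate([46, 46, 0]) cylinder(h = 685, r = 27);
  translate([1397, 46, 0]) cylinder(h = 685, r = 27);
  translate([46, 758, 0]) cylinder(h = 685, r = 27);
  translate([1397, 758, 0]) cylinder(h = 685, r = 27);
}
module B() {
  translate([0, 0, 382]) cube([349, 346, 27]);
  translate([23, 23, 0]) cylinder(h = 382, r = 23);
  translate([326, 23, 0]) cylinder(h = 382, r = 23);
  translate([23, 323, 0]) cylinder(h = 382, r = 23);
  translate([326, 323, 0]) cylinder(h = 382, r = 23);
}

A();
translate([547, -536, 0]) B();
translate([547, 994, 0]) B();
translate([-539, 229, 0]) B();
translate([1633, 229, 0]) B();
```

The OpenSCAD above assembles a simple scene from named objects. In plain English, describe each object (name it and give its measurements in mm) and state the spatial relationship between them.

A is a table with a 1443×804 mm rectangular top, 32 mm thick, top surface at z = 717 mm, supported by four round legs of 54 mm diameter, each leg's bounding box inset 19 mm from the nearest pair of top edges, running from the floor.

B is a four-legged stool. The seat is 349×346 mm, 27 mm thick, top at z = 409 mm. It stands on four round legs, each 46 mm in diameter, from z = 0 to the seat underside, each leg's axis is inset half a diameter from the nearest pair of seat edges (so the leg's bounding box is flush with the corner).

Four stools sit around the table at the −y, +y, −x, +x sides.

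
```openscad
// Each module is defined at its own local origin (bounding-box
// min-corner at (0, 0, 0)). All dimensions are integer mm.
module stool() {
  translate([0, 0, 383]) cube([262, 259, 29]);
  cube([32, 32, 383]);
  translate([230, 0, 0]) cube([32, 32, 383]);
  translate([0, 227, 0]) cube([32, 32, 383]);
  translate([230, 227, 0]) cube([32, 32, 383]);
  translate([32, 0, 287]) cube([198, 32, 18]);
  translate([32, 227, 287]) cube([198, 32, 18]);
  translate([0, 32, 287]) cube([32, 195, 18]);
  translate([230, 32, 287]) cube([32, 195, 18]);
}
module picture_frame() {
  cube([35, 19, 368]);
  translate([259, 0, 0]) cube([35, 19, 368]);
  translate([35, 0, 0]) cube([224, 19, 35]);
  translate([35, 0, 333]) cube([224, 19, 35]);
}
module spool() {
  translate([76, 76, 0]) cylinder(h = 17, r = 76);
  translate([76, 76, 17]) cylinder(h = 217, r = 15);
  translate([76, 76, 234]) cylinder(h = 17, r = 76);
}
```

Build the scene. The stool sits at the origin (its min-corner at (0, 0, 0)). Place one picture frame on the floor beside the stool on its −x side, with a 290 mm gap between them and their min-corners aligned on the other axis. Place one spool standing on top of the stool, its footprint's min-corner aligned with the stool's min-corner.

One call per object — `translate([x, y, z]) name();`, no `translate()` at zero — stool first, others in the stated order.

stool();
translate([-584, 0, 0]) picture_frame();
translate([0, 0, 412]) spool();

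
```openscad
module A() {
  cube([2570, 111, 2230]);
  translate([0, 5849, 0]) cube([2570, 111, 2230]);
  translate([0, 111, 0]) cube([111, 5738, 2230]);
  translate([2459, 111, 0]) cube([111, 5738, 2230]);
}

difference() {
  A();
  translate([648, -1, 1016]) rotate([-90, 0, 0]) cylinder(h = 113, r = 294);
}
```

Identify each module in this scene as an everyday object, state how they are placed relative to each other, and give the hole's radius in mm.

The subtracted cylinder has r = 294 mm.

A is a house frame. The house frame has a circular hole through its front wall. The hole's radius is 294 mm.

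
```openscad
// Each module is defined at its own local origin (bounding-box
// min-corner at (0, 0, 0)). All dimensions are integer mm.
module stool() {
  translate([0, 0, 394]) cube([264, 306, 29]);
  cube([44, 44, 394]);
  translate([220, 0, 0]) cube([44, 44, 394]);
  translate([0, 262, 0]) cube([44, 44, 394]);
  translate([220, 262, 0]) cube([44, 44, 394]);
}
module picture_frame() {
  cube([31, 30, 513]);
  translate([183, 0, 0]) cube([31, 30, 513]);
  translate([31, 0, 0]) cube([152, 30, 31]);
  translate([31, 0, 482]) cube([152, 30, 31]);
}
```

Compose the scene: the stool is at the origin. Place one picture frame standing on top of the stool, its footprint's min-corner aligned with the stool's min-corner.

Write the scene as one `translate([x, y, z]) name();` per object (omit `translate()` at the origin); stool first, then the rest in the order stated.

stool();
translate([0, 0, 423]) picture_frame();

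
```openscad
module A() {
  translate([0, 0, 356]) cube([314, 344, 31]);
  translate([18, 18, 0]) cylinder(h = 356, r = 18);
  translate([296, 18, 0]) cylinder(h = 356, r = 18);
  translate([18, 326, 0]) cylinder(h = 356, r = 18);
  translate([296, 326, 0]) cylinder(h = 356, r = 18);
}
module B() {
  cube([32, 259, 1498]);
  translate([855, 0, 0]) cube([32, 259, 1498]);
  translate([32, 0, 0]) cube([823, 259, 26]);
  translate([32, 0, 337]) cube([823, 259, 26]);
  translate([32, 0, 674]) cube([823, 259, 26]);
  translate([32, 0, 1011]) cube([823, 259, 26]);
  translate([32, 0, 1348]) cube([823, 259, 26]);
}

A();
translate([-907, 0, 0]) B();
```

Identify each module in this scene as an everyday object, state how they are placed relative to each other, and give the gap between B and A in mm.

The bookshelf's nearest face is 20 mm from the stool's −x face.

A is a stool. B is a bookshelf. The bookshelf is on the floor beside the stool on its −x side. The gap between the bookshelf and the stool is 20 mm.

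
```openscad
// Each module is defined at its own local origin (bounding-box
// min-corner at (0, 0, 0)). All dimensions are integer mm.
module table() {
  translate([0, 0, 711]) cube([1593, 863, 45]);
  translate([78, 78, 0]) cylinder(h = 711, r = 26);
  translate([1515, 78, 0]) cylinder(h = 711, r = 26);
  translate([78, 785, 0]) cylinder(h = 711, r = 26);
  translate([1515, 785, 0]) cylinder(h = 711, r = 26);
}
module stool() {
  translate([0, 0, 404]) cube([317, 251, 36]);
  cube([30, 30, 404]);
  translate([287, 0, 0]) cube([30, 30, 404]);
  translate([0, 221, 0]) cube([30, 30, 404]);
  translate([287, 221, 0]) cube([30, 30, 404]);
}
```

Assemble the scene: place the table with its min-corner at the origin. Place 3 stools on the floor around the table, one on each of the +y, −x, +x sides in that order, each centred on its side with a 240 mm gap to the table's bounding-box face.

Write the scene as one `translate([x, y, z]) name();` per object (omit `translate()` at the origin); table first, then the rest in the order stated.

table();
translate([638, 1103, 0]) stool();
translate([-557, 306, 0]) stool();
translate([1833, 306, 0]) stool();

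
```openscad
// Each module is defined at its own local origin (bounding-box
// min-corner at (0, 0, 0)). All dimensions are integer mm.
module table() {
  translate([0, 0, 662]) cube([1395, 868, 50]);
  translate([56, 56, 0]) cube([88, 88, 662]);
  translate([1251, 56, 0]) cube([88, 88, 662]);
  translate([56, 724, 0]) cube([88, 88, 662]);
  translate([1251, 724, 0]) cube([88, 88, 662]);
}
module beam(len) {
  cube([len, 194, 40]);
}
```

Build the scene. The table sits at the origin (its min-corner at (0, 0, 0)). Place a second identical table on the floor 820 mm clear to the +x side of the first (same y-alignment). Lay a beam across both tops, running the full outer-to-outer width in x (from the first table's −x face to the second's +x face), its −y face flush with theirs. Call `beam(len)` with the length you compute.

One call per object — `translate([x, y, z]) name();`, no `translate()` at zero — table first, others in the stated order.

table();
translate([2215, 0, 0]) table();
translate([0, 0, 712]) beam(3610);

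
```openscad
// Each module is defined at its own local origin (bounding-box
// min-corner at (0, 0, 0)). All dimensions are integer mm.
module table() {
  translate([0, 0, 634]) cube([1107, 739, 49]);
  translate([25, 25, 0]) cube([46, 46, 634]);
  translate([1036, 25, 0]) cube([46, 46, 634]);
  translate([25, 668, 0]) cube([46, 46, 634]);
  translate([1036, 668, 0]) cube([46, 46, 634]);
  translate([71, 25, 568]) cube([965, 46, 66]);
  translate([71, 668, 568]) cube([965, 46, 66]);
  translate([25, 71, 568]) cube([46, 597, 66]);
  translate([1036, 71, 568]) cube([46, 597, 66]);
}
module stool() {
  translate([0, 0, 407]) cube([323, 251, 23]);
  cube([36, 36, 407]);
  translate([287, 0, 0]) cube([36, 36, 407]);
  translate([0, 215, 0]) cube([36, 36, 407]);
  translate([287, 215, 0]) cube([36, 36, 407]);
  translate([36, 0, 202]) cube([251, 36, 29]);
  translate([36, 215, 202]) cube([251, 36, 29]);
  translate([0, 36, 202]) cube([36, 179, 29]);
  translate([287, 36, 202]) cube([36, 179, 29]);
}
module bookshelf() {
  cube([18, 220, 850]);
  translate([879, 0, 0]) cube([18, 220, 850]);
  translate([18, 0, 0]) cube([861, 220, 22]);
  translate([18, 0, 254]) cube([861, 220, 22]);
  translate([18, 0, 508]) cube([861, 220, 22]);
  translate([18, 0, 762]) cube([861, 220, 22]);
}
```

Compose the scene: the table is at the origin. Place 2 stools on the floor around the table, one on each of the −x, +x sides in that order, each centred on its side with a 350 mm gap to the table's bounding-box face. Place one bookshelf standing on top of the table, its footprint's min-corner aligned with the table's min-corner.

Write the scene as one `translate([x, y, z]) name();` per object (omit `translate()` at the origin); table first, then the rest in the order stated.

table();
translate([-673, 244, 0]) stool();
translate([1457, 244, 0]) stool();
translate([0, 0, 683]) bookshelf();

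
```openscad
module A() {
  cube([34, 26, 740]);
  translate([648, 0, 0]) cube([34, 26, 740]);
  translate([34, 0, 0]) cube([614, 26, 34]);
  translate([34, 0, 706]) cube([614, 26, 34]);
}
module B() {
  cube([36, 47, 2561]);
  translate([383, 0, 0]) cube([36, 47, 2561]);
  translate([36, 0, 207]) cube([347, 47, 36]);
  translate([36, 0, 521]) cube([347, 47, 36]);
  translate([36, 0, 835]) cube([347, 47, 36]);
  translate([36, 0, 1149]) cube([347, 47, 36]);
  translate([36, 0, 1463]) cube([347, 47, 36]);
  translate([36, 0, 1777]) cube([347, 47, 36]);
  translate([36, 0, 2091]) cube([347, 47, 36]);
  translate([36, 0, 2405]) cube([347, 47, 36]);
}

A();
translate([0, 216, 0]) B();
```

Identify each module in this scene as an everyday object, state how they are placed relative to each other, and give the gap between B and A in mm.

The ladder's nearest face is 190 mm from the picture frame's +y face.

A is a picture frame. B is a ladder. The ladder is on the floor beside the picture frame on its +y side. The gap between the ladder and the picture frame is 190 mm.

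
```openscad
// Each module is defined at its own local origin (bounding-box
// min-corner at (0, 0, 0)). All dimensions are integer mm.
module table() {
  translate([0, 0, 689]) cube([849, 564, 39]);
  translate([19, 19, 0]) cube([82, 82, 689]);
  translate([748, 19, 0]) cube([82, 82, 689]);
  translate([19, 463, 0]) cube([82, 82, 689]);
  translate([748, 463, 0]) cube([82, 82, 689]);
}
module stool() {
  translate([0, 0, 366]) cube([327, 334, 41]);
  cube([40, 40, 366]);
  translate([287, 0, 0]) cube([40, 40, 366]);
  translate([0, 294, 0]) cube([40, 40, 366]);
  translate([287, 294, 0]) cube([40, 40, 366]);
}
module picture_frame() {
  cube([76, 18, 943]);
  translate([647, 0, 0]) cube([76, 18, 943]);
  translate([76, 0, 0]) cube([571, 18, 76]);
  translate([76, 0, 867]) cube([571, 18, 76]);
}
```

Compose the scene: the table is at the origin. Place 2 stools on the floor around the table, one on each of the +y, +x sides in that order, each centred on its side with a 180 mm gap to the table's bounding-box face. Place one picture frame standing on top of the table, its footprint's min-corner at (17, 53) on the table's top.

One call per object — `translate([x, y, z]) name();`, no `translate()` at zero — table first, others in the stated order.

table();
translate([261, 744, 0]) stool();
translate([1029, 115, 0]) stool();
translate([17, 53, 728]) picture_frame();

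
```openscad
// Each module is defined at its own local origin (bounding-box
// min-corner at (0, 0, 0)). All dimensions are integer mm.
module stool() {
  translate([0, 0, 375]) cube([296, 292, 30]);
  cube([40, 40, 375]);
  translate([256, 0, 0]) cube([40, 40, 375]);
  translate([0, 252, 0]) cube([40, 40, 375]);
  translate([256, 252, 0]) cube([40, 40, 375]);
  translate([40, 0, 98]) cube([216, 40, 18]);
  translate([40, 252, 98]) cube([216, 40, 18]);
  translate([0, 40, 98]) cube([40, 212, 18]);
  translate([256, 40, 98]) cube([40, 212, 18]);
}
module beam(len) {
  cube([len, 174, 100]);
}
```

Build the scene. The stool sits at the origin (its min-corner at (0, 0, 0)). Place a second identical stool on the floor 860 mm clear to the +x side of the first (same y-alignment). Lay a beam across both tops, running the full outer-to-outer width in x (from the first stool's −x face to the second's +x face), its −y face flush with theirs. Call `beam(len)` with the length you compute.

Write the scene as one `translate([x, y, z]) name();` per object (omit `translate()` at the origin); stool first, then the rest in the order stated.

stool();
translate([1156, 0, 0]) stool();
translate([0, 0, 405]) beam(1452);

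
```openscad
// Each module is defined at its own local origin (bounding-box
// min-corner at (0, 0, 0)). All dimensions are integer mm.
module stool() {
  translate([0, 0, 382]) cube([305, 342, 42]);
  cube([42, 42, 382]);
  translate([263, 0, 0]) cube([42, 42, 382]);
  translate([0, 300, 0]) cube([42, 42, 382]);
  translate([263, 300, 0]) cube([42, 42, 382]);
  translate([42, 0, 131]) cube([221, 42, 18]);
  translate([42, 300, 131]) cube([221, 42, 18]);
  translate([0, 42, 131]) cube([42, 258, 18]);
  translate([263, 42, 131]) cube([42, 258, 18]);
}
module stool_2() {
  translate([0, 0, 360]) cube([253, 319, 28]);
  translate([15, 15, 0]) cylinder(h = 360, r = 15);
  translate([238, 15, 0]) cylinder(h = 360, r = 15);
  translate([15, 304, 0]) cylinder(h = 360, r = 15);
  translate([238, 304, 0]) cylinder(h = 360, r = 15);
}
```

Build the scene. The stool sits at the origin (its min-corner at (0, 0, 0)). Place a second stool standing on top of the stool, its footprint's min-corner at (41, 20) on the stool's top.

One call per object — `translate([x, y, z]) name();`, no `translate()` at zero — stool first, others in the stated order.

stool();
translate([41, 20, 424]) stool_2();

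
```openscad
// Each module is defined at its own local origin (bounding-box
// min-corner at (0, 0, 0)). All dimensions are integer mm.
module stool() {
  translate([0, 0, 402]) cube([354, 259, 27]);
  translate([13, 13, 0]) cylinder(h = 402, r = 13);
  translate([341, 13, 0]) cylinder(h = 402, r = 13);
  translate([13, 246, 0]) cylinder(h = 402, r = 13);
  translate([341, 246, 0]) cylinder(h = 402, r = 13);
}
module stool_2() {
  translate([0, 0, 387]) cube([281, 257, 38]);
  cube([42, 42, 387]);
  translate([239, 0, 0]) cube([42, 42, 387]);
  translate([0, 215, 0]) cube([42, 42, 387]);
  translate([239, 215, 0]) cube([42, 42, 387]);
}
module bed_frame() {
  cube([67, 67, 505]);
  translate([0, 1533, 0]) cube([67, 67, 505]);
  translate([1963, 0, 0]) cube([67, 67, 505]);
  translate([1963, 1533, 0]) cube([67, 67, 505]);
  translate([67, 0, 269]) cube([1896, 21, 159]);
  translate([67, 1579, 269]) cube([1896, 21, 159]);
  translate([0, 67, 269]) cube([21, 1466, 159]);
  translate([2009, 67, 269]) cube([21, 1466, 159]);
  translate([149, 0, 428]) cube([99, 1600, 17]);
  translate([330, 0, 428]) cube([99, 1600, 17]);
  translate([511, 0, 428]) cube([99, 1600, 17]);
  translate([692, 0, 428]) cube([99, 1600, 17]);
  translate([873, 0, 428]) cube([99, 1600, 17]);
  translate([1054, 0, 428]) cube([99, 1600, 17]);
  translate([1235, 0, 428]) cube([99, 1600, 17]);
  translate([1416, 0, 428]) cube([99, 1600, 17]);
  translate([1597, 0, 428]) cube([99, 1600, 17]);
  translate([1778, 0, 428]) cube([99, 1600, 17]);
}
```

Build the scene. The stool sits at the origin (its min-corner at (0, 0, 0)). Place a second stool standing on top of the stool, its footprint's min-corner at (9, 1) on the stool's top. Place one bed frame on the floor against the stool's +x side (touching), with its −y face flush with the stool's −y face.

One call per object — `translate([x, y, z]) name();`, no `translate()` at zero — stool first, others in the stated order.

stool();
translate([9, 1, 429]) stool_2();
translate([354, 0, 0]) bed_frame();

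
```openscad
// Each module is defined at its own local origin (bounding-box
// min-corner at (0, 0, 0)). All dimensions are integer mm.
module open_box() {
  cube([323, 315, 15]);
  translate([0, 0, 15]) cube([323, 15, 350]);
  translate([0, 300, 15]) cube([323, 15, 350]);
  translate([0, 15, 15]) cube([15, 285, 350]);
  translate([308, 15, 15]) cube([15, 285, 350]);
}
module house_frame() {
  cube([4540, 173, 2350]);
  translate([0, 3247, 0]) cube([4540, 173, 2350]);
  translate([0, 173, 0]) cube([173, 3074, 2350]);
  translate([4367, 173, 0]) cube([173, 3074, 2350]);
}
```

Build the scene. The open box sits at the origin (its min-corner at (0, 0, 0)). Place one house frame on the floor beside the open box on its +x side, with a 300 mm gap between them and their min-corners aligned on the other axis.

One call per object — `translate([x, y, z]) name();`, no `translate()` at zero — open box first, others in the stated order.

open_box();
translate([623, 0, 0]) house_frame();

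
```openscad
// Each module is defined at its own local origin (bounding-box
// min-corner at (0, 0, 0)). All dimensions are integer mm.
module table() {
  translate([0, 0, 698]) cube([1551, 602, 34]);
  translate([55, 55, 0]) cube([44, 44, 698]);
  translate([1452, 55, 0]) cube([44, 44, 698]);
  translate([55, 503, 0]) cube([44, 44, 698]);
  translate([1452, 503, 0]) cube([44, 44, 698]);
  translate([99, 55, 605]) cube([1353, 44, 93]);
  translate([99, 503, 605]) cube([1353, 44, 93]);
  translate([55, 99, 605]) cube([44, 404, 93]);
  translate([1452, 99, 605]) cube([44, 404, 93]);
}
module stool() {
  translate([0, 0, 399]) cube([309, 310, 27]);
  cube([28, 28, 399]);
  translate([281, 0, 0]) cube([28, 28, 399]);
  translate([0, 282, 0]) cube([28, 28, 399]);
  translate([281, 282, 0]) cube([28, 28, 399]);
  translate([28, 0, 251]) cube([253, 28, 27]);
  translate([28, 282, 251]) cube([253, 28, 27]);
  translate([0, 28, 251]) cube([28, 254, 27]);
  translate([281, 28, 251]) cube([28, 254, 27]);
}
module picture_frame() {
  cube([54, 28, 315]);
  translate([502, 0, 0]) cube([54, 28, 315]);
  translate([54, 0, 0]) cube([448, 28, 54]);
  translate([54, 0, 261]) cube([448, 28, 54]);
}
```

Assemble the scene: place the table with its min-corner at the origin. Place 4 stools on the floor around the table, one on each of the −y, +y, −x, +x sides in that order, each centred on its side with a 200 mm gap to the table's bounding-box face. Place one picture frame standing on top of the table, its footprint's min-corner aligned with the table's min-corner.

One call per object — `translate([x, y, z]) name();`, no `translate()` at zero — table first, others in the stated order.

table();
translate([621, -510, 0]) stool();
translate([621, 802, 0]) stool();
translate([-509, 146, 0]) stool();
translate([1751, 146, 0]) stool();
translate([0, 0, 732]) picture_frame();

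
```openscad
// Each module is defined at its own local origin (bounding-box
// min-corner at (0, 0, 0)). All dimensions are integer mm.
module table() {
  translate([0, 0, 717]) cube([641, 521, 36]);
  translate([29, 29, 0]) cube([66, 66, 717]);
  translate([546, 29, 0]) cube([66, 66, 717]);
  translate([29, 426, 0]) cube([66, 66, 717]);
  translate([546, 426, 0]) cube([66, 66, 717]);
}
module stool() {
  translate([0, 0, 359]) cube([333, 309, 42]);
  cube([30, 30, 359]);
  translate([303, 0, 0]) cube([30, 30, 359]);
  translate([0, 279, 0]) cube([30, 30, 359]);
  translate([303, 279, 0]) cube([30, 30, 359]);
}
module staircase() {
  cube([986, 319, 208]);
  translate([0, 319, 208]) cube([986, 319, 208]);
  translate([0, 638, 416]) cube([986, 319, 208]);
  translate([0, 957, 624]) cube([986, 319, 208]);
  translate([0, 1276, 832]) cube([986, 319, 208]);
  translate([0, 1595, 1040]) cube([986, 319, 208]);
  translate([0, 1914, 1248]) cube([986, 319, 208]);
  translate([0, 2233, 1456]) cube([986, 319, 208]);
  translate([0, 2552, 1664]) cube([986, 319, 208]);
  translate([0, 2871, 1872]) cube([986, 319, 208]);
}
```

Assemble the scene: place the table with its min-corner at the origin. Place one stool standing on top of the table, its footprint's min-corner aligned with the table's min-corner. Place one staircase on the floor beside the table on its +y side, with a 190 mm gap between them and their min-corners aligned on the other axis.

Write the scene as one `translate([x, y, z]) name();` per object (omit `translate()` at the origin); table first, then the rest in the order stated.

table();
translate([0, 0, 753]) stool();
translate([0, 711, 0]) staircase();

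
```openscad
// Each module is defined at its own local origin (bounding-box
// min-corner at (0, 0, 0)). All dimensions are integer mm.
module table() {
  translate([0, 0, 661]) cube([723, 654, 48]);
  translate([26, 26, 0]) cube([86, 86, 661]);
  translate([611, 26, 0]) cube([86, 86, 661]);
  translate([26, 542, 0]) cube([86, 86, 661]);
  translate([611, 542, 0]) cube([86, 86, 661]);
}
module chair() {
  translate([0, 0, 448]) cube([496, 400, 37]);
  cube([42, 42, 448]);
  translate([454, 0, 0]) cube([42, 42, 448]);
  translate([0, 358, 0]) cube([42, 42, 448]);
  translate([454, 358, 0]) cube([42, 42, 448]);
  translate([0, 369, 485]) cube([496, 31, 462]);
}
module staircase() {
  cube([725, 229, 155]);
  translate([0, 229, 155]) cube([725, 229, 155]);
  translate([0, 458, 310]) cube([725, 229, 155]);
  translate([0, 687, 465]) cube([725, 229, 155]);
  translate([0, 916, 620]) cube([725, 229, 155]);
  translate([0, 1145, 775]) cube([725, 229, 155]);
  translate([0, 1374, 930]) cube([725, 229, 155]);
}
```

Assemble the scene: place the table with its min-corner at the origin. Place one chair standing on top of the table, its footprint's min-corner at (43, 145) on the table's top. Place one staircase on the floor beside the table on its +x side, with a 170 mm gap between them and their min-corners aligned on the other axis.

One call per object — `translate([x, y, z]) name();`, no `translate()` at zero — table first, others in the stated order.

table();
translate([43, 145, 709]) chair();
translate([893, 0, 0]) staircase();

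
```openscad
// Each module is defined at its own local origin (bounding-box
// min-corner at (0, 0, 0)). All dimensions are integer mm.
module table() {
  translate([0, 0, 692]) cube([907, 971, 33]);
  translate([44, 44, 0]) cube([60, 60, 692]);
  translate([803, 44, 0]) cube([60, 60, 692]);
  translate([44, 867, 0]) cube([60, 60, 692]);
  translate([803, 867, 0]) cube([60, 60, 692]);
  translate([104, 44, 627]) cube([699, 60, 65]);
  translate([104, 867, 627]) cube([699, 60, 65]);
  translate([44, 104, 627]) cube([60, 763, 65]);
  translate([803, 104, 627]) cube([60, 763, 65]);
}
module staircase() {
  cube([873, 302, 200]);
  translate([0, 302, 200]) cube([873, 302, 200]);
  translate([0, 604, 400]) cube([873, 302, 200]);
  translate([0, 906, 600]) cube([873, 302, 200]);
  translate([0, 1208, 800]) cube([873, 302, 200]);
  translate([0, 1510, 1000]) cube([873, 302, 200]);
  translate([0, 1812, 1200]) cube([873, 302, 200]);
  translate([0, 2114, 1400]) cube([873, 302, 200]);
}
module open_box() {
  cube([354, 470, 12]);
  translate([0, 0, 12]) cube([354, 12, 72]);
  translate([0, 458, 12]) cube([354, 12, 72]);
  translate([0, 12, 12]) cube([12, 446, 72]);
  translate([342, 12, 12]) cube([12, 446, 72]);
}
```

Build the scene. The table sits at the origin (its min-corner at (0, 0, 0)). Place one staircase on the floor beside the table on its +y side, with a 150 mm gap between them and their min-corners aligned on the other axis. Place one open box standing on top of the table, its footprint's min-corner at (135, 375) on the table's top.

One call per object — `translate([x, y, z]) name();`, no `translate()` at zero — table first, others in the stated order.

table();
translate([0, 1121, 0]) staircase();
translate([135, 375, 725]) open_box();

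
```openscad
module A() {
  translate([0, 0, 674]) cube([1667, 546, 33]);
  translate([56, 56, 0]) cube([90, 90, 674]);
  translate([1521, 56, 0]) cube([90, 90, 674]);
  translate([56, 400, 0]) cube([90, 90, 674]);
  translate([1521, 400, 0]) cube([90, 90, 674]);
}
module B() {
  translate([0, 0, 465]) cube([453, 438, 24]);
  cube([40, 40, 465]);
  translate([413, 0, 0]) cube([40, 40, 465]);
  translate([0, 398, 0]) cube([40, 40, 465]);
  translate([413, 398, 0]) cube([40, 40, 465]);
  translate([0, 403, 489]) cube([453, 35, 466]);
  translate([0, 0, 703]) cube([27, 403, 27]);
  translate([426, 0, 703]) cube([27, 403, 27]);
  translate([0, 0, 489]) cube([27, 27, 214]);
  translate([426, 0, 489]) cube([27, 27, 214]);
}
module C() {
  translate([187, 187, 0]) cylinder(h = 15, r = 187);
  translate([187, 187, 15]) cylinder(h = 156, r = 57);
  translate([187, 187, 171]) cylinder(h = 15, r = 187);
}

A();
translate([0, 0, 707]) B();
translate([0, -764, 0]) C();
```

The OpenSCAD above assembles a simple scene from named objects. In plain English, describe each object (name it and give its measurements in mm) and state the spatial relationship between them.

A is a table: top 1667 mm (x) × 546 mm (y), 33 mm thick, upper face at z = 707 mm, on four 90×90 mm square legs, each inset 56 mm from the nearest pair of top edges, running from z = 0 to the bottom of the top.

B is a chair. The seat is a 453×438×24 mm slab with its top at z = 489 mm, on four 40×40 mm corner legs (flush with the seat edges, standing on z = 0). A flat backrest 35 mm thick, 466 mm tall, spans the full seat width and rises from the seat top along its +y edge, rear face flush with the rear of the seat. Two armrests of 27×27 mm section run along each side from the seat's front edge to the front of the backrest, top faces 241 mm above the seat top and outer faces flush with the seat's x-edges; a 27×27 mm post under the front of each armrest stands on the seat at the front corner.

C is a spool: two coaxial disc flanges of radius 187 mm and thickness 15 mm, joined by a core cylinder of radius 57 mm and height 156 mm. The lower flange rests on z = 0 and the three cylinders share a vertical axis.

The chair is on top of the table. The spool is on the floor beside the table on its −y side.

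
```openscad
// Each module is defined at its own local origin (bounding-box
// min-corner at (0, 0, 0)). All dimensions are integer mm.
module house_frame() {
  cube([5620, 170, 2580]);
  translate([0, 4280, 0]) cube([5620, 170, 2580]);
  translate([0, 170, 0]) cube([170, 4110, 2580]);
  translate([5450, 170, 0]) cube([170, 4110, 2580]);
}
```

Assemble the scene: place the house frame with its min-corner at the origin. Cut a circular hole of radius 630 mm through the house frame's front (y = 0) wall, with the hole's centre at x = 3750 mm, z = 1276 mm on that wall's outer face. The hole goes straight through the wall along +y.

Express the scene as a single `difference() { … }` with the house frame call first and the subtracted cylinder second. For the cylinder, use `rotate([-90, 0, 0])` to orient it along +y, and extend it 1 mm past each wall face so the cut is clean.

difference() {
  house_frame();
  translate([3750, -1, 1276]) rotate([-90, 0, 0]) cylinder(h = 172, r = 630);
}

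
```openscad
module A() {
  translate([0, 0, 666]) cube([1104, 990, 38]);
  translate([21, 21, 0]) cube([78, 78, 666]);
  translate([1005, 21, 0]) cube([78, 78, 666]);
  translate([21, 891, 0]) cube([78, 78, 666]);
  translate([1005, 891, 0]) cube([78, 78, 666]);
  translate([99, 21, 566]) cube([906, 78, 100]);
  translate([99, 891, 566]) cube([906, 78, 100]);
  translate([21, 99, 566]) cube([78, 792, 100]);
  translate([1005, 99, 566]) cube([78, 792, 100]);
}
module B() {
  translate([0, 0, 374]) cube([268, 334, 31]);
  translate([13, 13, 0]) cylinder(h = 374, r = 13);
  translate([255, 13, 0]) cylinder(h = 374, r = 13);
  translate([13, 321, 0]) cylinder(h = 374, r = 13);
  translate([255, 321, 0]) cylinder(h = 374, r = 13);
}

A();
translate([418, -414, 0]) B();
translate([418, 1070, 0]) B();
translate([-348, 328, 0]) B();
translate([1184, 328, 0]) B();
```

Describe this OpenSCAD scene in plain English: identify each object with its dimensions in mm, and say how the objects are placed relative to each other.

A is a table with a 1104×990 mm rectangular top, 38 mm thick, top surface at z = 704 mm, supported by four 78×78 mm square legs, each inset 21 mm from the nearest pair of top edges, running from the floor. Four apron rails, 78 mm thick and 100 mm tall, run between adjacent legs with their top edges flush with the underside of the top and their outer faces flush with the legs' outer faces.

B is a four-legged stool. The seat is a 268×334×31 mm slab whose top surface is at z = 405 mm; four round legs, each 26 mm in diameter, run from the floor (z = 0) to the underside of the seat, each leg's axis is inset half a diameter from the nearest pair of seat edges (so the leg's bounding box is flush with the corner).

Four stools sit around the table at the −y, +y, −x, +x sides.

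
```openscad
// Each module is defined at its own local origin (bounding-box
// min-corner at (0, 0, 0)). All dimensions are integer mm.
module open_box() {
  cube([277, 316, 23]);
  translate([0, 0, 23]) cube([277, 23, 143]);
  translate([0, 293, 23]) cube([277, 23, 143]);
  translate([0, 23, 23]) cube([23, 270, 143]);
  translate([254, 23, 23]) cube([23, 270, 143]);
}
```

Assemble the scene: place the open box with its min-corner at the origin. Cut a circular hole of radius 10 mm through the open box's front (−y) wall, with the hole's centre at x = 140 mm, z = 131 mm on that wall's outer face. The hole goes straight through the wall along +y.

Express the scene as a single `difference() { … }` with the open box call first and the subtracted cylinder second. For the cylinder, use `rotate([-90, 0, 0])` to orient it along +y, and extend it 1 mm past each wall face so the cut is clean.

difference() {
  open_box();
  translate([140, -1, 131]) rotate([-90, 0, 0]) cylinder(h = 25, r = 10);
}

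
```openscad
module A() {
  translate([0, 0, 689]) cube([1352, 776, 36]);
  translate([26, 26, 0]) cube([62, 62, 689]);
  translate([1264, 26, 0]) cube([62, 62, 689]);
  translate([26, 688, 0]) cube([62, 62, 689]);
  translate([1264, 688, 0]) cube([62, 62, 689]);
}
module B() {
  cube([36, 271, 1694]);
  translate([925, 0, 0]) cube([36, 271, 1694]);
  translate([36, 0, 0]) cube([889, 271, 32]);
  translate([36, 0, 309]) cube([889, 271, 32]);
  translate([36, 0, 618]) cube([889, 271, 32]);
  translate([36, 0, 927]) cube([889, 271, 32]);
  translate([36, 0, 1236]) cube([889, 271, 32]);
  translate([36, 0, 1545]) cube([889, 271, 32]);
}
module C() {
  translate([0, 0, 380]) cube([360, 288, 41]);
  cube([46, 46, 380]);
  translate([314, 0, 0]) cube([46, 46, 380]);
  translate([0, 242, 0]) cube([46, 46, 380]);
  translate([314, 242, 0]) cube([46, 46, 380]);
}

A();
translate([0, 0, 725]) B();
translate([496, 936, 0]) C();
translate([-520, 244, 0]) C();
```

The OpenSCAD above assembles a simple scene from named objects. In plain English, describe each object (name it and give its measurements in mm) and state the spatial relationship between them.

A is a rectangular dining table. The top is 1352×776×36 mm with its upper surface at z = 725 mm. It stands on four 62×62 mm square legs, each inset 26 mm from the nearest pair of top edges, running from the floor to the underside of the top.

B is an open bookshelf. Two side panels, each 36 mm thick, 271 mm deep and 1694 mm tall, stand 961 mm apart (outside-to-outside). Between them sit 6 shelves, each 32 mm thick and 271 mm deep, spanning the full gap between the sides. The bottom shelf rests on the floor (its underside at z = 0) and the clear gap between one shelf's top and the next shelf's underside is 277 mm.

C is a four-legged stool. The seat is 360×288 mm, 41 mm thick, top at z = 421 mm. It stands on four square legs, each 46×46 mm in cross-section, from z = 0 to the seat underside, each flush with a corner of the seat.

The bookshelf is on top of the table. Two stools sit around the table at the +y, −x sides.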